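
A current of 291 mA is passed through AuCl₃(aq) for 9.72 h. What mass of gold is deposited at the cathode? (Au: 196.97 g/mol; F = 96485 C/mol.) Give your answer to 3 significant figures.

6.93 g

Q = It = 0.291 × 34992 = 10180 C
n(e⁻) = Q/F = 10180/96485 = 0.1055 mol
Au³⁺ + 3e⁻ → Au, so n(Au) = 0.1055 / 3 = 0.03517 mol
m = 0.03517 × 196.97 = 6.93 g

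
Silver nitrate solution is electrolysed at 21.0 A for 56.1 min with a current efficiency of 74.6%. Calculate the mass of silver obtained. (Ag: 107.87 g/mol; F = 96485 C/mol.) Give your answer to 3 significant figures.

Q = 21.0 × 3366 = 70690 C
n(e⁻) = 70690 / 96485 = 0.7327 mol
Ag⁺ + e⁻ → Ag, so theoretical m(Ag) = 0.7327 × 107.87 = 79.04 g
Actual mass = 74.6% × 79.04 = 59.0 g

59.0 g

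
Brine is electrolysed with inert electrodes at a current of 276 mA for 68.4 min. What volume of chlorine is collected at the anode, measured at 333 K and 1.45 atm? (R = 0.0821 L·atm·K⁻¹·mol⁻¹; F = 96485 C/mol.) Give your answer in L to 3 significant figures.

Charge passed = 0.276 × 4104 = 1133 C
n(e⁻) = 1133 / 96485 = 0.01174 mol
2Cl⁻ → Cl₂ + 2e⁻, so n(Cl₂) = 0.01174 / 2 = 0.005870 mol
V = nRT/P = 0.005870 × 0.0821 × 333 / 1.45 = 0.1107 L

0.111 L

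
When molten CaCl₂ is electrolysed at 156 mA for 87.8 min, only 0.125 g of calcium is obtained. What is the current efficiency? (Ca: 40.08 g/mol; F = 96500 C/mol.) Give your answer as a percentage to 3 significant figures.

73.2%

Q = 0.156 × 5268 = 821.8 C
n(e⁻) = 821.8 / 96500 = 0.008516 mol
Ca²⁺ + 2e⁻ → Ca, so theoretical n(Ca) = 0.004258 mol → 0.1707 g
Efficiency = 0.125 / 0.1707 = 0.7323 = 73.2%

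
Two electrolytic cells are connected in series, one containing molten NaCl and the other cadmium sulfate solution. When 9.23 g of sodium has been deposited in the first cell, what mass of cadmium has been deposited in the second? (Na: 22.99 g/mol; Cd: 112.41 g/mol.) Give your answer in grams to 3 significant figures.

n(Na) = 9.23 / 22.99 = 0.4015 mol
Na⁺ + e⁻ → Na, so n(e⁻) = 0.4015 mol
The cells are in series, so the same charge (and hence the same n(e⁻) = 0.4015 mol) passes through both.
Cd²⁺ + 2e⁻ → Cd, so n(Cd) = 0.4015 / 2 = 0.2008 mol
m(Cd) = 0.2008 × 112.41 = 22.6 g

22.6 g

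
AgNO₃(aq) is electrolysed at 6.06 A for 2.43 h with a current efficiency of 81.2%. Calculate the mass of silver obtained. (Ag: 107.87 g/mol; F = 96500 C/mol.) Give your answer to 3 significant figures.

Q = 6.06 × 8748 = 53010 C
n(e⁻) = 53010 / 96500 = 0.5493 mol
Ag⁺ + e⁻ → Ag, so theoretical m(Ag) = 0.5493 × 107.87 = 59.25 g
Actual mass = 81.2% × 59.25 = 48.1 g

48.1 g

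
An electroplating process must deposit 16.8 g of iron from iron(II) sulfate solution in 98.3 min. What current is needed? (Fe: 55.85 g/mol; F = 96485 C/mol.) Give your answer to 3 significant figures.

n(Fe) = 16.8 / 55.85 = 0.3008 mol
Fe²⁺ + 2e⁻ → Fe, so n(e⁻) = 2 × 0.3008 = 0.6016 mol
Q = 0.6016 × 96485 = 58050 C
I = Q / t = 58050 / 5898 s = 9.84 A

9.84 A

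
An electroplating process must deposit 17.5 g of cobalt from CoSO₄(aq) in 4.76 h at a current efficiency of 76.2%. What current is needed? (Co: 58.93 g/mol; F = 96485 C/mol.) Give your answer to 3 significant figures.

n(Co) = 17.5 / 58.93 = 0.2970 mol
Co²⁺ + 2e⁻ → Co, so n(e⁻) = 2 × 0.2970 = 0.5940 mol
Q = 0.5940 × 96485 / 0.762 = 75210 C
I = Q / t = 75210 / 17136 s = 4.39 A

4.39 A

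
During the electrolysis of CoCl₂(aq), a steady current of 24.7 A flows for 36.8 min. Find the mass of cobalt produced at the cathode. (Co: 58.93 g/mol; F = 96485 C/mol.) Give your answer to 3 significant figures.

16.7 g

Q = It = 24.7 × 2208 = 54540 C
n(e⁻) = 54540 / 96485 = 0.5653 mol
Co²⁺ + 2e⁻ → Co, so n(Co) = 0.5653 / 2 = 0.2827 mol
m = 0.2827 × 58.93 = 16.7 g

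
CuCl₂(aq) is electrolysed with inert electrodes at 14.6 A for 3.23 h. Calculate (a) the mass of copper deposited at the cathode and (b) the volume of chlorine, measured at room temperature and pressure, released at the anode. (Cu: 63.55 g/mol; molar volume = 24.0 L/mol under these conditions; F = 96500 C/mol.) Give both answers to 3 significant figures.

Q = 14.6 × 11628 = 1.698×10^5 C; n(e⁻) = 1.698×10^5 / 96500 = 1.760 mol
Cathode: Cu²⁺ + 2e⁻ → Cu → n(Cu) = 1.760/2 = 0.8800 mol → 55.9 g
Anode: 2Cl⁻ → Cl₂ + 2e⁻ → n(Cl₂) = 1.760/2 = 0.8800 mol → 21.1 L

55.9 g Cu; 21.1 L Cl₂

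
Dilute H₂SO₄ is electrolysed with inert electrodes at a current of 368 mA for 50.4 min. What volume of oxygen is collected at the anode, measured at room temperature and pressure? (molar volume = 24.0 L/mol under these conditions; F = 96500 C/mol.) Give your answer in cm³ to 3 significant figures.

Charge passed = 0.368 × 3024 = 1113 C
n(e⁻) = Q/F = 1113/96500 = 0.01153 mol
2H₂O → O₂ + 4H⁺ + 4e⁻, so n(O₂) = 0.01153 / 4 = 0.002883 mol
V = 0.002883 × 24.0 = 0.06919 L
= 69.2 cm³

69.2 cm³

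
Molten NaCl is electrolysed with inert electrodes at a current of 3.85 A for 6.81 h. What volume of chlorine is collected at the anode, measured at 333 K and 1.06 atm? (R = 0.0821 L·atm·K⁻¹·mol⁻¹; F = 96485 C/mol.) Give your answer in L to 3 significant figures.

12.6 L

Q = 3.85 A × 24516 s = 94390 C
n(e⁻) = Q/F = 94390/96485 = 0.9783 mol
2Cl⁻ → Cl₂ + 2e⁻, so n(Cl₂) = 0.9783 / 2 = 0.4892 mol
V = nRT/P = 0.4892 × 0.0821 × 333 / 1.06 = 12.62 L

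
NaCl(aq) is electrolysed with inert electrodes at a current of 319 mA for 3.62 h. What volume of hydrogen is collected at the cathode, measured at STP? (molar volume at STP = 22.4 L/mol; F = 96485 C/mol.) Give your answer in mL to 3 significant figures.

Q = It = 0.319 × 13032 = 4157 C
n(e⁻) = Q/F = 4157/96485 = 0.04308 mol
2H⁺ + 2e⁻ → H₂, so n(H₂) = 0.04308 / 2 = 0.02154 mol
V = 0.02154 × 22.4 = 0.4825 L
= 483 mL

483 mL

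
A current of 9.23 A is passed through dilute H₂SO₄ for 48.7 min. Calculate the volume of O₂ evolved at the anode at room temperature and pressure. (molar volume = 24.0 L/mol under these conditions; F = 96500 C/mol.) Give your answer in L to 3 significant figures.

1.68 L

Charge passed = 9.23 × 2922 = 26970 C
Moles of electrons = 26970 / 96500 = 0.2795 mol
2H₂O → O₂ + 4H⁺ + 4e⁻, so n(O₂) = 0.2795 / 4 = 0.06988 mol
V = 0.06988 × 24.0 = 1.677 L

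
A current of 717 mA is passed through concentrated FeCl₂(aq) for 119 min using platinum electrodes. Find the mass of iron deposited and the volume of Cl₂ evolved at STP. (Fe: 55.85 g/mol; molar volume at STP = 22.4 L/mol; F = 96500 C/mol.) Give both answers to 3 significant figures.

1.48 g Fe; 0.594 L Cl₂

Q = 0.717 × 7140 = 5119 C; n(e⁻) = 5119 / 96500 = 0.05305 mol
Cathode: Fe²⁺ + 2e⁻ → Fe → n(Fe) = 0.05305/2 = 0.02653 mol → 1.48 g
Anode: 2Cl⁻ → Cl₂ + 2e⁻ → n(Cl₂) = 0.05305/2 = 0.02653 mol → 0.594 L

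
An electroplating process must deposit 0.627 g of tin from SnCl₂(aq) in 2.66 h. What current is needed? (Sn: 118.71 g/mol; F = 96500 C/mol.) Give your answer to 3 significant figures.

0.106 A

n(Sn) = 0.627 / 118.71 = 0.005282 mol
Sn²⁺ + 2e⁻ → Sn, so n(e⁻) = 2 × 0.005282 = 0.01056 mol
Q = 0.01056 × 96500 = 1019 C
I = Q / t = 1019 / 9576 s = 0.106 A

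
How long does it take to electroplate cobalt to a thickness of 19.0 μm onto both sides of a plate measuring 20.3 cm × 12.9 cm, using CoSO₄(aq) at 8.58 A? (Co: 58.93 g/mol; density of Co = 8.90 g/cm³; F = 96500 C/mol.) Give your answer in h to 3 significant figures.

0.939 h

Plated area = 2 × 20.3 × 12.9 = 523.7 cm²
Volume = 523.7 × 19.0×10⁻⁴ cm = 0.9950 cm³
m(Co) = 0.9950 × 8.90 = 8.856 g
n(Co) = 8.856 / 58.93 = 0.1503 mol; n(e⁻) = 2 × 0.1503 = 0.3006 mol
Q = 0.3006 × 96500 = 29010 C
t = 29010 / 8.58 = 3381 s = 0.939 h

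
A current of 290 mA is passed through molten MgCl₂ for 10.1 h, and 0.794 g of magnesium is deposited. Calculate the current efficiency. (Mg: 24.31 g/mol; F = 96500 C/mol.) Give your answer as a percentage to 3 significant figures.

Q = 0.290 × 36360 = 10540 C
n(e⁻) = 10540 / 96500 = 0.1092 mol
Mg²⁺ + 2e⁻ → Mg, so theoretical n(Mg) = 0.05460 mol → 1.327 g
Efficiency = 0.794 / 1.327 = 0.5983 = 59.8%

59.8%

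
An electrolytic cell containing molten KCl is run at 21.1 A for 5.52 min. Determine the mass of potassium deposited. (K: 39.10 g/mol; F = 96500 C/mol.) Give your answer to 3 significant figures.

Q = 21.1 A × 331.2 s = 6988 C
Moles of electrons = 6988 / 96500 = 0.07241 mol
K⁺ + e⁻ → K, so n(K) = 0.07241 mol
m = 0.07241 × 39.10 = 2.83 g

2.83 g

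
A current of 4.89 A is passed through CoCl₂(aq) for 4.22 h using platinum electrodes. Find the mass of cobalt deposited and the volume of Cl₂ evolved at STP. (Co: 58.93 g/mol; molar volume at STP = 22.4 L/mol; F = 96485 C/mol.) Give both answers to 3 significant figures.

22.7 g Co; 8.62 L Cl₂

Q = 4.89 × 15192 = 74290 C; n(e⁻) = 74290 / 96485 = 0.7700 mol
Cathode: Co²⁺ + 2e⁻ → Co → n(Co) = 0.7700/2 = 0.3850 mol → 22.7 g
Anode: 2Cl⁻ → Cl₂ + 2e⁻ → n(Cl₂) = 0.7700/2 = 0.3850 mol → 8.62 L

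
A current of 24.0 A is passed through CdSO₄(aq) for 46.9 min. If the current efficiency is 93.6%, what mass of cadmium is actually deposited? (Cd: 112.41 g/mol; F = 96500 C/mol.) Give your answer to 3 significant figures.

Q = 24.0 × 2814 = 67540 C
n(e⁻) = 67540 / 96500 = 0.6999 mol
Cd²⁺ + 2e⁻ → Cd, so theoretical m(Cd) = 0.3500 × 112.41 = 39.34 g
Actual mass = 93.6% × 39.34 = 36.8 g

36.8 g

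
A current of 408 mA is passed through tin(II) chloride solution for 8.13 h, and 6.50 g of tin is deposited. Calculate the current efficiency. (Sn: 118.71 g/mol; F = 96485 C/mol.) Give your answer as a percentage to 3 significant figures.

88.5%

Q = 0.408 × 29268 = 11940 C
n(e⁻) = 11940 / 96485 = 0.1237 mol
Sn²⁺ + 2e⁻ → Sn, so theoretical n(Sn) = 0.06185 mol → 7.342 g
Efficiency = 6.50 / 7.342 = 0.8853 = 88.5%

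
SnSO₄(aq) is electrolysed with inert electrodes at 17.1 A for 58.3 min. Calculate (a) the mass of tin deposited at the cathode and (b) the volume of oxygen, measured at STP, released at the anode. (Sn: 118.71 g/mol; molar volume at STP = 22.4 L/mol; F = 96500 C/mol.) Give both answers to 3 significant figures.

36.8 g Sn; 3.47 L O₂

Q = 17.1 × 3498 = 59820 C; n(e⁻) = 59820 / 96500 = 0.6199 mol
Cathode: Sn²⁺ + 2e⁻ → Sn → n(Sn) = 0.6199/2 = 0.3100 mol → 36.8 g
Anode: 2H₂O → O₂ + 4H⁺ + 4e⁻ → n(O₂) = 0.6199/4 = 0.1550 mol → 3.47 L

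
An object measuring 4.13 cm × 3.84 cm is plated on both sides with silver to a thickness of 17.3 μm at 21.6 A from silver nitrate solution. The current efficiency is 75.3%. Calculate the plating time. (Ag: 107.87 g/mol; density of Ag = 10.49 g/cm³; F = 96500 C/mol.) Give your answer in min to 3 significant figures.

Plated area = 2 × 4.13 × 3.84 = 31.72 cm²
Volume = 31.72 × 17.3×10⁻⁴ cm = 0.05488 cm³
m(Ag) = 0.05488 × 10.49 = 0.5757 g
n(Ag) = 0.5757 / 107.87 = 0.005337 mol; n(e⁻) = 0.005337 mol
Q = 0.005337 × 96500 / 0.753 = 684.0 C
t = 684.0 / 21.6 = 31.67 s = 0.528 min

0.528 min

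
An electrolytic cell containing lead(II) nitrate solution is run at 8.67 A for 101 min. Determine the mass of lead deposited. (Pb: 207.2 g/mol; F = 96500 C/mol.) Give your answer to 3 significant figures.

Q = 8.67 A × 6060 s = 52540 C
Moles of electrons = 52540 / 96500 = 0.5445 mol
Pb²⁺ + 2e⁻ → Pb, so n(Pb) = 0.5445 / 2 = 0.2723 mol
m = 0.2723 × 207.2 = 56.4 g

56.4 g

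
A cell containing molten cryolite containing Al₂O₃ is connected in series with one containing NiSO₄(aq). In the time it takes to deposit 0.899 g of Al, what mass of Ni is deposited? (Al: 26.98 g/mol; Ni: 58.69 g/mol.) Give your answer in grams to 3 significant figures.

n(Al) = 0.899 / 26.98 = 0.03332 mol
Al³⁺ + 3e⁻ → Al, so n(e⁻) = 3 × 0.03332 = 0.09996 mol
Same current for the same time ⇒ same n(e⁻) = 0.09996 mol in both cells.
Ni²⁺ + 2e⁻ → Ni, so n(Ni) = 0.09996 / 2 = 0.04998 mol
m(Ni) = 0.04998 × 58.69 = 2.93 g

2.93 g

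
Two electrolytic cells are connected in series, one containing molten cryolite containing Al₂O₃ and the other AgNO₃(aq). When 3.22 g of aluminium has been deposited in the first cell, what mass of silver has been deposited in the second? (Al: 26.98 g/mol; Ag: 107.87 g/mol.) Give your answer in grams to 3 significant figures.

38.6 g

n(Al) = 3.22 / 26.98 = 0.1193 mol
Al³⁺ + 3e⁻ → Al, so n(e⁻) = 3 × 0.1193 = 0.3579 mol
Since the cells are in series, n(e⁻) in the Ag cell is also 0.3579 mol.
Ag⁺ + e⁻ → Ag, so n(Ag) = 0.3579 mol
m(Ag) = 0.3579 × 107.87 = 38.6 g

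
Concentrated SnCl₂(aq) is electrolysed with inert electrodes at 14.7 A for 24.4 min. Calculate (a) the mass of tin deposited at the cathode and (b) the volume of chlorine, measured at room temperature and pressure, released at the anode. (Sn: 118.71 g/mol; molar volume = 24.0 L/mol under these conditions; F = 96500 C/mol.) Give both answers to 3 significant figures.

Q = 14.7 × 1464 = 21520 C; n(e⁻) = 21520 / 96500 = 0.2230 mol
Cathode: Sn²⁺ + 2e⁻ → Sn → n(Sn) = 0.2230/2 = 0.1115 mol → 13.2 g
Anode: 2Cl⁻ → Cl₂ + 2e⁻ → n(Cl₂) = 0.2230/2 = 0.1115 mol → 2.68 L

13.2 g Sn; 2.68 L Cl₂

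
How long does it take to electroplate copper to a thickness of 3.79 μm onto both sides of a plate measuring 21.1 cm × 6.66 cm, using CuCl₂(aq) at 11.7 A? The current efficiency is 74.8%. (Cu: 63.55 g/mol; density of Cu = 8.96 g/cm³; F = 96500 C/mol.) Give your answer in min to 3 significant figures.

Plated area = 2 × 21.1 × 6.66 = 281.1 cm²
Volume = 281.1 × 3.79×10⁻⁴ cm = 0.1065 cm³
m(Cu) = 0.1065 × 8.96 = 0.9542 g
n(Cu) = 0.9542 / 63.55 = 0.01501 mol; n(e⁻) = 2 × 0.01501 = 0.03002 mol
Q = 0.03002 × 96500 / 0.748 = 3873 C
t = 3873 / 11.7 = 331.0 s = 5.52 min

5.52 min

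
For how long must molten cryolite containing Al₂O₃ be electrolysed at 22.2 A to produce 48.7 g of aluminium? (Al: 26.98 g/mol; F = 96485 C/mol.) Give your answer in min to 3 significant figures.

n(Al) = 48.7 / 26.98 = 1.805 mol
Al³⁺ + 3e⁻ → Al, so n(e⁻) = 3 × 1.805 = 5.415 mol
Q = 5.415 × 96485 = 5.225×10^5 C
t = Q / I = 5.225×10^5 / 22.2 = 23540 s = 392 min

392 min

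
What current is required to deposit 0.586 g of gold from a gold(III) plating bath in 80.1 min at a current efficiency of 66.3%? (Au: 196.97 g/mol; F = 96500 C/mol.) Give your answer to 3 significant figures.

0.270 A

n(Au) = 0.586 / 196.97 = 0.002975 mol
Au³⁺ + 3e⁻ → Au, so n(e⁻) = 3 × 0.002975 = 0.008925 mol
Q = 0.008925 × 96500 / 0.663 = 1299 C
I = Q / t = 1299 / 4806 s = 0.270 A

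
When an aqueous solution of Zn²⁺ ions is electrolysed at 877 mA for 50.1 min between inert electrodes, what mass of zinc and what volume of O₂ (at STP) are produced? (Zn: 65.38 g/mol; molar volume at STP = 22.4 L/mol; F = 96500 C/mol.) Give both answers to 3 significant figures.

Q = 0.877 × 3006 = 2636 C; n(e⁻) = 2636 / 96500 = 0.02732 mol
Cathode: Zn²⁺ + 2e⁻ → Zn → n(Zn) = 0.02732/2 = 0.01366 mol → 0.893 g
Anode: 2H₂O → O₂ + 4H⁺ + 4e⁻ → n(O₂) = 0.02732/4 = 0.006830 mol → 0.153 L

0.893 g Zn; 0.153 L O₂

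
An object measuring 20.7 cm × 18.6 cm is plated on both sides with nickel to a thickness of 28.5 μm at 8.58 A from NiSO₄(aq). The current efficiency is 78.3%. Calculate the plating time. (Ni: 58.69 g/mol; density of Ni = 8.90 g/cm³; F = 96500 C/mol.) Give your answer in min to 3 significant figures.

Plated area = 2 × 20.7 × 18.6 = 770.0 cm²
Volume = 770.0 × 28.5×10⁻⁴ cm = 2.195 cm³
m(Ni) = 2.195 × 8.90 = 19.54 g
n(Ni) = 19.54 / 58.69 = 0.3329 mol; n(e⁻) = 2 × 0.3329 = 0.6658 mol
Q = 0.6658 × 96500 / 0.783 = 82060 C
t = 82060 / 8.58 = 9564 s = 159 min

159 min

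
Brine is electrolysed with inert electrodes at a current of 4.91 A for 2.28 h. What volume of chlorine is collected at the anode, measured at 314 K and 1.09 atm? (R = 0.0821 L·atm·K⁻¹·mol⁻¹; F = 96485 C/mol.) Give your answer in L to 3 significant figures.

4.94 L

Charge passed = 4.91 × 8208 = 40300 C
n(e⁻) = Q/F = 40300/96485 = 0.4177 mol
2Cl⁻ → Cl₂ + 2e⁻, so n(Cl₂) = 0.4177 / 2 = 0.2089 mol
V = nRT/P = 0.2089 × 0.0821 × 314 / 1.09 = 4.941 L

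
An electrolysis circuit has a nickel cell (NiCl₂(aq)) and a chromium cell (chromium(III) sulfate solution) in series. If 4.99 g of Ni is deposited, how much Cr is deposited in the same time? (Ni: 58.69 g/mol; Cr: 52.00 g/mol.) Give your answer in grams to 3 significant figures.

n(Ni) = 4.99 / 58.69 = 0.08502 mol
Ni²⁺ + 2e⁻ → Ni, so n(e⁻) = 2 × 0.08502 = 0.1700 mol
In series, the same 0.1700 mol of electrons flows through the second cell.
Cr³⁺ + 3e⁻ → Cr, so n(Cr) = 0.1700 / 3 = 0.05667 mol
m(Cr) = 0.05667 × 52.00 = 2.95 g

2.95 g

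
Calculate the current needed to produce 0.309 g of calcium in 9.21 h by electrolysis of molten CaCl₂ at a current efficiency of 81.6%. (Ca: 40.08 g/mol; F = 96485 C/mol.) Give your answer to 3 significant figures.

0.0550 A

n(Ca) = 0.309 / 40.08 = 0.007710 mol
Ca²⁺ + 2e⁻ → Ca, so n(e⁻) = 2 × 0.007710 = 0.01542 mol
Q = 0.01542 × 96485 / 0.816 = 1823 C
I = Q / t = 1823 / 33156 s = 0.0550 A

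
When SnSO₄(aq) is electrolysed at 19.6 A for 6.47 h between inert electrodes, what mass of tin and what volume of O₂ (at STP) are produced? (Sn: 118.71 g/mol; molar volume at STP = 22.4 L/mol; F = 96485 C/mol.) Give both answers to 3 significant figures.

281 g Sn; 26.5 L O₂

Q = 19.6 × 23292 = 4.565×10^5 C; n(e⁻) = 4.565×10^5 / 96485 = 4.731 mol
Cathode: Sn²⁺ + 2e⁻ → Sn → n(Sn) = 4.731/2 = 2.366 mol → 281 g
Anode: 2H₂O → O₂ + 4H⁺ + 4e⁻ → n(O₂) = 4.731/4 = 1.183 mol → 26.5 L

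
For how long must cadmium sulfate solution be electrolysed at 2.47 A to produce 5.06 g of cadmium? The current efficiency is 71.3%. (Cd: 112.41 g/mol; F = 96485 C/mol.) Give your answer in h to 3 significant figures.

n(Cd) = 5.06 / 112.41 = 0.04501 mol
Cd²⁺ + 2e⁻ → Cd, so n(e⁻) = 2 × 0.04501 = 0.09002 mol
Q = 0.09002 × 96485 / 0.713 = 12180 C
t = Q / I = 12180 / 2.47 = 4931 s = 1.37 h

1.37 h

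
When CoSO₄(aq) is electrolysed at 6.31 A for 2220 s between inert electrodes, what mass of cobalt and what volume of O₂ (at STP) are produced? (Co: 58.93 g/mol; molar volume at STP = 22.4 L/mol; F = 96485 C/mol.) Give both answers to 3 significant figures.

Q = 6.31 × 2220 = 14010 C; n(e⁻) = 14010 / 96485 = 0.1452 mol
Cathode: Co²⁺ + 2e⁻ → Co → n(Co) = 0.1452/2 = 0.07260 mol → 4.28 g
Anode: 2H₂O → O₂ + 4H⁺ + 4e⁻ → n(O₂) = 0.1452/4 = 0.03630 mol → 0.813 L

4.28 g Co; 0.813 L O₂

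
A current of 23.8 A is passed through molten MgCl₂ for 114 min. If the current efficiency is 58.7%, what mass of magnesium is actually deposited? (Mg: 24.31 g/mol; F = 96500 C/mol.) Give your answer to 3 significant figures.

Q = 23.8 × 6840 = 1.628×10^5 C
n(e⁻) = 1.628×10^5 / 96500 = 1.687 mol
Mg²⁺ + 2e⁻ → Mg, so theoretical m(Mg) = 0.8435 × 24.31 = 20.51 g
Actual mass = 58.7% × 20.51 = 12.0 g

12.0 g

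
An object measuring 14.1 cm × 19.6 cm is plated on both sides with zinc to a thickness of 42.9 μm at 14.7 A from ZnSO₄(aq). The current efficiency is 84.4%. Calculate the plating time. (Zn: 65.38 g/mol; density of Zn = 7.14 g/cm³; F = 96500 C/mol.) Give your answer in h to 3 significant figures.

1.12 h

Plated area = 2 × 14.1 × 19.6 = 552.7 cm²
Volume = 552.7 × 42.9×10⁻⁴ cm = 2.371 cm³
m(Zn) = 2.371 × 7.14 = 16.93 g
n(Zn) = 16.93 / 65.38 = 0.2589 mol; n(e⁻) = 2 × 0.2589 = 0.5178 mol
Q = 0.5178 × 96500 / 0.844 = 59200 C
t = 59200 / 14.7 = 4027 s = 1.12 h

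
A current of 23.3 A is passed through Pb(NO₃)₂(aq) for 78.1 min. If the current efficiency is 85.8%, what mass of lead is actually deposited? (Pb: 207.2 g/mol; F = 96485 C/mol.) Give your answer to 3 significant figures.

101 g

Q = 23.3 × 4686 = 1.092×10^5 C
n(e⁻) = 1.092×10^5 / 96485 = 1.132 mol
Pb²⁺ + 2e⁻ → Pb, so theoretical m(Pb) = 0.5660 × 207.2 = 117.3 g
Actual mass = 85.8% × 117.3 = 101 g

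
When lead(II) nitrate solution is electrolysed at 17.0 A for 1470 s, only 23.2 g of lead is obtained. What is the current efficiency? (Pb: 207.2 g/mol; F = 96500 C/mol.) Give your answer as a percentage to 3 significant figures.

86.5%

Q = 17.0 × 1470 = 24990 C
n(e⁻) = 24990 / 96500 = 0.2590 mol
Pb²⁺ + 2e⁻ → Pb, so theoretical n(Pb) = 0.1295 mol → 26.83 g
Efficiency = 23.2 / 26.83 = 0.8647 = 86.5%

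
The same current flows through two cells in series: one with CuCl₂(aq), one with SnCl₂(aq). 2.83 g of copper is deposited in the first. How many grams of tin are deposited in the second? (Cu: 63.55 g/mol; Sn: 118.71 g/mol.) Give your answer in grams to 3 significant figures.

n(Cu) = 2.83 / 63.55 = 0.04453 mol
Cu²⁺ + 2e⁻ → Cu, so n(e⁻) = 2 × 0.04453 = 0.08906 mol
Same current for the same time ⇒ same n(e⁻) = 0.08906 mol in both cells.
Sn²⁺ + 2e⁻ → Sn, so n(Sn) = 0.08906 / 2 = 0.04453 mol
m(Sn) = 0.04453 × 118.71 = 5.29 g

5.29 g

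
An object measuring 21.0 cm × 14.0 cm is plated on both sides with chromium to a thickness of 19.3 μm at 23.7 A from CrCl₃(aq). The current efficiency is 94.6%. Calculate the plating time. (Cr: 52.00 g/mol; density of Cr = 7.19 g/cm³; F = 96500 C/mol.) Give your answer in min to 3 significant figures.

Plated area = 2 × 21.0 × 14.0 = 588.0 cm²
Volume = 588.0 × 19.3×10⁻⁴ cm = 1.135 cm³
m(Cr) = 1.135 × 7.19 = 8.161 g
n(Cr) = 8.161 / 52.00 = 0.1569 mol; n(e⁻) = 3 × 0.1569 = 0.4707 mol
Q = 0.4707 × 96500 / 0.946 = 48020 C
t = 48020 / 23.7 = 2026 s = 33.8 min

33.8 min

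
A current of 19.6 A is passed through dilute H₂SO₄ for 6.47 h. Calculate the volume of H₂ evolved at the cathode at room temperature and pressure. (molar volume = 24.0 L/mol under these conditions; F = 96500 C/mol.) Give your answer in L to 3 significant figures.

Q = It = 19.6 × 23292 = 4.565×10^5 C
n(e⁻) = 4.565×10^5 / 96500 = 4.731 mol
2H⁺ + 2e⁻ → H₂, so n(H₂) = 4.731 / 2 = 2.366 mol
V = 2.366 × 24.0 = 56.78 L

56.8 L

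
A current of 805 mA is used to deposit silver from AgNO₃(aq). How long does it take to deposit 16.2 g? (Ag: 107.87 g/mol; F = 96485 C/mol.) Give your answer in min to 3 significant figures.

300 min

n(Ag) = 16.2 / 107.87 = 0.1502 mol
Ag⁺ + e⁻ → Ag, so n(e⁻) = 0.1502 mol
Q = 0.1502 × 96485 = 14490 C
t = Q / I = 14490 / 0.805 = 18000 s = 300 min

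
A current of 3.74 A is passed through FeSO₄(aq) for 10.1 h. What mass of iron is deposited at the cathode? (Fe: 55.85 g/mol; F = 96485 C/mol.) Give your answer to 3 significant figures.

Charge passed = 3.74 × 36360 = 1.360×10^5 C
Moles of electrons = 1.360×10^5 / 96485 = 1.410 mol
Fe²⁺ + 2e⁻ → Fe, so n(Fe) = 1.410 / 2 = 0.7050 mol
m = 0.7050 × 55.85 = 39.4 g

39.4 g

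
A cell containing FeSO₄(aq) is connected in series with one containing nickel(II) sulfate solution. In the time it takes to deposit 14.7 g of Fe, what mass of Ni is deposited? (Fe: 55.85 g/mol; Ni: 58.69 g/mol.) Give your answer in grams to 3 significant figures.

15.4 g

n(Fe) = 14.7 / 55.85 = 0.2632 mol
Fe²⁺ + 2e⁻ → Fe, so n(e⁻) = 2 × 0.2632 = 0.5264 mol
Same current for the same time ⇒ same n(e⁻) = 0.5264 mol in both cells.
Ni²⁺ + 2e⁻ → Ni, so n(Ni) = 0.5264 / 2 = 0.2632 mol
m(Ni) = 0.2632 × 58.69 = 15.4 g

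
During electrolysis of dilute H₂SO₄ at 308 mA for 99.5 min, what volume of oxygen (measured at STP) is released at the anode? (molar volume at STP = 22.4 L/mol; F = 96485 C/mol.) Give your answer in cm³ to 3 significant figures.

107 cm³

Charge passed = 0.308 × 5970 = 1839 C
n(e⁻) = 1839 / 96485 = 0.01906 mol
2H₂O → O₂ + 4H⁺ + 4e⁻, so n(O₂) = 0.01906 / 4 = 0.004765 mol
V = 0.004765 × 22.4 = 0.1067 L
= 107 cm³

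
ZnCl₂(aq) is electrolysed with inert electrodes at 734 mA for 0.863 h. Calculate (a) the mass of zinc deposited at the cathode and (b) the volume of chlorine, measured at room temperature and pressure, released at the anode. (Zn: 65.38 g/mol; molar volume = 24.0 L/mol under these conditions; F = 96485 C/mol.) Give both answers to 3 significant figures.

0.773 g Zn; 0.284 L Cl₂

Q = 0.734 × 3106.8 = 2280 C; n(e⁻) = 2280 / 96485 = 0.02363 mol
Cathode: Zn²⁺ + 2e⁻ → Zn → n(Zn) = 0.02363/2 = 0.01182 mol → 0.773 g
Anode: 2Cl⁻ → Cl₂ + 2e⁻ → n(Cl₂) = 0.02363/2 = 0.01182 mol → 0.284 L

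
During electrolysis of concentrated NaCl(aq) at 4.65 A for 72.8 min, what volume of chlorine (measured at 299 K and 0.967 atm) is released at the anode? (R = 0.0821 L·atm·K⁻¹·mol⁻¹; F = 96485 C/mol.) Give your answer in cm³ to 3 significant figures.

Q = It = 4.65 × 4368 = 20310 C
n(e⁻) = Q/F = 20310/96485 = 0.2105 mol
2Cl⁻ → Cl₂ + 2e⁻, so n(Cl₂) = 0.2105 / 2 = 0.1053 mol
V = nRT/P = 0.1053 × 0.0821 × 299 / 0.967 = 2.673 L
= 2670 cm³

2670 cm³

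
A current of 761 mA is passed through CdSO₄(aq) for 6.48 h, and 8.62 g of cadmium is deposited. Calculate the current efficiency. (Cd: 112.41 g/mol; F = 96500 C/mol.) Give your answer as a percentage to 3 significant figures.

Q = 0.761 × 23328 = 17750 C
n(e⁻) = 17750 / 96500 = 0.1839 mol
Cd²⁺ + 2e⁻ → Cd, so theoretical n(Cd) = 0.09195 mol → 10.34 g
Efficiency = 8.62 / 10.34 = 0.8337 = 83.4%

83.4%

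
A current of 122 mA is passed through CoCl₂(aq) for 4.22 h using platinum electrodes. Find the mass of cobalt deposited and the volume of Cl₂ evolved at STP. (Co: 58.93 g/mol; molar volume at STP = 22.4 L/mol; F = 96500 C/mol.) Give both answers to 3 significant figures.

0.566 g Co; 0.215 L Cl₂

Q = 0.122 × 15192 = 1853 C; n(e⁻) = 1853 / 96500 = 0.01920 mol
Cathode: Co²⁺ + 2e⁻ → Co → n(Co) = 0.01920/2 = 0.009600 mol → 0.566 g
Anode: 2Cl⁻ → Cl₂ + 2e⁻ → n(Cl₂) = 0.01920/2 = 0.009600 mol → 0.215 L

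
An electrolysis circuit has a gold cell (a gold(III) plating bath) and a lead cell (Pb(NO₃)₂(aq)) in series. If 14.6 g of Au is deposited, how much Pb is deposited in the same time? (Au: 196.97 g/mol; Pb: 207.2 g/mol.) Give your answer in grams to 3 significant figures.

23.0 g

n(Au) = 14.6 / 196.97 = 0.07412 mol
Au³⁺ + 3e⁻ → Au, so n(e⁻) = 3 × 0.07412 = 0.2224 mol
The cells are in series, so the same charge (and hence the same n(e⁻) = 0.2224 mol) passes through both.
Pb²⁺ + 2e⁻ → Pb, so n(Pb) = 0.2224 / 2 = 0.1112 mol
m(Pb) = 0.1112 × 207.2 = 23.0 g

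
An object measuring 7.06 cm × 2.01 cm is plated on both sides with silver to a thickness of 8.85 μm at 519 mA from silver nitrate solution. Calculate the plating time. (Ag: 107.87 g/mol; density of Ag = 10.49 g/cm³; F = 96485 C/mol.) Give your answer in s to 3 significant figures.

Plated area = 2 × 7.06 × 2.01 = 28.38 cm²
Volume = 28.38 × 8.85×10⁻⁴ cm = 0.02512 cm³
m(Ag) = 0.02512 × 10.49 = 0.2635 g
n(Ag) = 0.2635 / 107.87 = 0.002443 mol; n(e⁻) = 0.002443 mol
Q = 0.002443 × 96485 = 235.7 C
t = 235.7 / 0.519 = 454.1 s

454 s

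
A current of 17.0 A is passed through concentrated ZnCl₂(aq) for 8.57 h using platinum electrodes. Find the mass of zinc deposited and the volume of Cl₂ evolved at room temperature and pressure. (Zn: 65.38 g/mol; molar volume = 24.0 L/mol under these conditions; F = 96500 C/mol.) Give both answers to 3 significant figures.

178 g Zn; 65.2 L Cl₂

Q = 17.0 × 30852 = 5.245×10^5 C; n(e⁻) = 5.245×10^5 / 96500 = 5.435 mol
Cathode: Zn²⁺ + 2e⁻ → Zn → n(Zn) = 5.435/2 = 2.718 mol → 178 g
Anode: 2Cl⁻ → Cl₂ + 2e⁻ → n(Cl₂) = 5.435/2 = 2.718 mol → 65.2 L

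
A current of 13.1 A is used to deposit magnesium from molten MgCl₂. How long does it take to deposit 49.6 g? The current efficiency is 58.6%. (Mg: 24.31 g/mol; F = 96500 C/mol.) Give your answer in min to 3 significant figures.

n(Mg) = 49.6 / 24.31 = 2.040 mol
Mg²⁺ + 2e⁻ → Mg, so n(e⁻) = 2 × 2.040 = 4.080 mol
Q = 4.080 × 96500 / 0.586 = 6.719×10^5 C
t = Q / I = 6.719×10^5 / 13.1 = 51290 s = 855 min

855 min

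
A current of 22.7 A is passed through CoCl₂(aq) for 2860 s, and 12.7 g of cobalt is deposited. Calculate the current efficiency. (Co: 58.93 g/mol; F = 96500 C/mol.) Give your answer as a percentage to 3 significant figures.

Q = 22.7 × 2860 = 64920 C
n(e⁻) = 64920 / 96500 = 0.6727 mol
Co²⁺ + 2e⁻ → Co, so theoretical n(Co) = 0.3364 mol → 19.82 g
Efficiency = 12.7 / 19.82 = 0.6408 = 64.1%

64.1%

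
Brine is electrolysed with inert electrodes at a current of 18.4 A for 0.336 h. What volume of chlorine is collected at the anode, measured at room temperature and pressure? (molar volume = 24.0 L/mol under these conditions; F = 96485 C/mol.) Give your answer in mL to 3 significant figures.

Q = It = 18.4 × 1209.6 = 22260 C
n(e⁻) = Q/F = 22260/96485 = 0.2307 mol
2Cl⁻ → Cl₂ + 2e⁻, so n(Cl₂) = 0.2307 / 2 = 0.1154 mol
V = 0.1154 × 24.0 = 2.770 L
= 2770 mL

2770 mL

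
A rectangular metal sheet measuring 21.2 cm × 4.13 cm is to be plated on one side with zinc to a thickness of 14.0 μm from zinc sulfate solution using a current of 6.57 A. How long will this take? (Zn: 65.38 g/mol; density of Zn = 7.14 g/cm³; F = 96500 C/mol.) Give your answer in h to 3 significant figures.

0.109 h

Plated area = 21.2 × 4.13 = 87.56 cm²
Volume = 87.56 × 14.0×10⁻⁴ cm = 0.1226 cm³
m(Zn) = 0.1226 × 7.14 = 0.8754 g
n(Zn) = 0.8754 / 65.38 = 0.01339 mol; n(e⁻) = 2 × 0.01339 = 0.02678 mol
Q = 0.02678 × 96500 = 2584 C
t = 2584 / 6.57 = 393.3 s = 0.109 h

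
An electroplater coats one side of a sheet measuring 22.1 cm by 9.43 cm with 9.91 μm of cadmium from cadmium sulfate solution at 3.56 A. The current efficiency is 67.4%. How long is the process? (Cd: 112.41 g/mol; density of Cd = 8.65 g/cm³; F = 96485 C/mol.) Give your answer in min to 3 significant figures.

Plated area = 22.1 × 9.43 = 208.4 cm²
Volume = 208.4 × 9.91×10⁻⁴ cm = 0.2065 cm³
m(Cd) = 0.2065 × 8.65 = 1.786 g
n(Cd) = 1.786 / 112.41 = 0.01589 mol; n(e⁻) = 2 × 0.01589 = 0.03178 mol
Q = 0.03178 × 96485 / 0.674 = 4549 C
t = 4549 / 3.56 = 1278 s = 21.3 min

21.3 min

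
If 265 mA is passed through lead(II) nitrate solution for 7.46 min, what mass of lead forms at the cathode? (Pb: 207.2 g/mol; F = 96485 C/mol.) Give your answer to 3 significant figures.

0.127 g

Q = It = 0.265 × 447.6 = 118.6 C
Moles of electrons = 118.6 / 96485 = 0.001229 mol
Pb²⁺ + 2e⁻ → Pb, so n(Pb) = 0.001229 / 2 = 6.145×10^-4 mol
m = 6.145×10^-4 × 207.2 = 0.127 g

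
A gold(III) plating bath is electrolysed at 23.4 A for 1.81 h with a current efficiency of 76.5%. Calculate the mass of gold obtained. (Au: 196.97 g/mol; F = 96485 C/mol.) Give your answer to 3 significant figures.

79.4 g

Q = 23.4 × 6516 = 1.525×10^5 C
n(e⁻) = 1.525×10^5 / 96485 = 1.581 mol
Au³⁺ + 3e⁻ → Au, so theoretical m(Au) = 0.5270 × 196.97 = 103.8 g
Actual mass = 76.5% × 103.8 = 79.4 g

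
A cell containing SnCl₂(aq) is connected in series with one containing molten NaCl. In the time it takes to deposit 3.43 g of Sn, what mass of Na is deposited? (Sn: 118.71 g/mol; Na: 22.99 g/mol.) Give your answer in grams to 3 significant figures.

n(Sn) = 3.43 / 118.71 = 0.02889 mol
Sn²⁺ + 2e⁻ → Sn, so n(e⁻) = 2 × 0.02889 = 0.05778 mol
The cells are in series, so the same charge (and hence the same n(e⁻) = 0.05778 mol) passes through both.
Na⁺ + e⁻ → Na, so n(Na) = 0.05778 mol
m(Na) = 0.05778 × 22.99 = 1.33 g

1.33 g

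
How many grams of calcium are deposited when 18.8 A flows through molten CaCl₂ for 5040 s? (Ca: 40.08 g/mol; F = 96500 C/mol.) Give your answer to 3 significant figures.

19.7 g

Q = 18.8 A × 5040 s = 94750 C
n(e⁻) = 94750 / 96500 = 0.9819 mol
Ca²⁺ + 2e⁻ → Ca, so n(Ca) = 0.9819 / 2 = 0.4910 mol
m = 0.4910 × 40.08 = 19.7 g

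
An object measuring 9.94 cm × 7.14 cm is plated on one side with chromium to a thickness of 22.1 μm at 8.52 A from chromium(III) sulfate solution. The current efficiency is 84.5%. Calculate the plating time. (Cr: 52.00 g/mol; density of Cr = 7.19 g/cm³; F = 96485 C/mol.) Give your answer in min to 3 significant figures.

14.5 min

Plated area = 9.94 × 7.14 = 70.97 cm²
Volume = 70.97 × 22.1×10⁻⁴ cm = 0.1568 cm³
m(Cr) = 0.1568 × 7.19 = 1.127 g
n(Cr) = 1.127 / 52.00 = 0.02167 mol; n(e⁻) = 3 × 0.02167 = 0.06501 mol
Q = 0.06501 × 96485 / 0.845 = 7423 C
t = 7423 / 8.52 = 871.2 s = 14.5 min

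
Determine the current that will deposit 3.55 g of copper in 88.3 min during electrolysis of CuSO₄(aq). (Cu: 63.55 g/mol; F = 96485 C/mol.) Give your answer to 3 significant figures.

n(Cu) = 3.55 / 63.55 = 0.05586 mol
Cu²⁺ + 2e⁻ → Cu, so n(e⁻) = 2 × 0.05586 = 0.1117 mol
Q = 0.1117 × 96485 = 10780 C
I = Q / t = 10780 / 5298 s = 2.03 A

2.03 A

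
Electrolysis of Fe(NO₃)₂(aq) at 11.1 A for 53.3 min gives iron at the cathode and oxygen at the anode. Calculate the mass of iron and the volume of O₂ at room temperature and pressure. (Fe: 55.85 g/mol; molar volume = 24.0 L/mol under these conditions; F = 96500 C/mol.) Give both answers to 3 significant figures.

Q = 11.1 × 3198 = 35500 C; n(e⁻) = 35500 / 96500 = 0.3679 mol
Cathode: Fe²⁺ + 2e⁻ → Fe → n(Fe) = 0.3679/2 = 0.1840 mol → 10.3 g
Anode: 2H₂O → O₂ + 4H⁺ + 4e⁻ → n(O₂) = 0.3679/4 = 0.09198 mol → 2.21 L

10.3 g Fe; 2.21 L O₂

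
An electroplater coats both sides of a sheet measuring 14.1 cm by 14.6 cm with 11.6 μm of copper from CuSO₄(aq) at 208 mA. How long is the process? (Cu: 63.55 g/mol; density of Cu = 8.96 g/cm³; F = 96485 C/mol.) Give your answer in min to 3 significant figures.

Plated area = 2 × 14.1 × 14.6 = 411.7 cm²
Volume = 411.7 × 11.6×10⁻⁴ cm = 0.4776 cm³
m(Cu) = 0.4776 × 8.96 = 4.279 g
n(Cu) = 4.279 / 63.55 = 0.06733 mol; n(e⁻) = 2 × 0.06733 = 0.1347 mol
Q = 0.1347 × 96485 = 13000 C
t = 13000 / 0.208 = 62500 s = 1040 min

1040 min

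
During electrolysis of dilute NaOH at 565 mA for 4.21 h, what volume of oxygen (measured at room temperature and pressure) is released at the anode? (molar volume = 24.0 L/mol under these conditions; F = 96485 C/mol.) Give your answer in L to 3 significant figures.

0.533 L

Q = 0.565 A × 15156 s = 8563 C
Moles of electrons = 8563 / 96485 = 0.08875 mol
2H₂O → O₂ + 4H⁺ + 4e⁻, so n(O₂) = 0.08875 / 4 = 0.02219 mol
V = 0.02219 × 24.0 = 0.5326 L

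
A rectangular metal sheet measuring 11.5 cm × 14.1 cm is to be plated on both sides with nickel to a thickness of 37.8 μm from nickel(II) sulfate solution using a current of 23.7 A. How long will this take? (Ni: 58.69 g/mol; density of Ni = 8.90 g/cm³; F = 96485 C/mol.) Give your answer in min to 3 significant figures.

25.2 min

Plated area = 2 × 11.5 × 14.1 = 324.3 cm²
Volume = 324.3 × 37.8×10⁻⁴ cm = 1.226 cm³
m(Ni) = 1.226 × 8.90 = 10.91 g
n(Ni) = 10.91 / 58.69 = 0.1859 mol; n(e⁻) = 2 × 0.1859 = 0.3718 mol
Q = 0.3718 × 96485 = 35870 C
t = 35870 / 23.7 = 1514 s = 25.2 min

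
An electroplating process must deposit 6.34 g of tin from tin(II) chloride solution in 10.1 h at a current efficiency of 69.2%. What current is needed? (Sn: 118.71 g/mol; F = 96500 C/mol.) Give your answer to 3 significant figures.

0.410 A

n(Sn) = 6.34 / 118.71 = 0.05341 mol
Sn²⁺ + 2e⁻ → Sn, so n(e⁻) = 2 × 0.05341 = 0.1068 mol
Q = 0.1068 × 96500 / 0.692 = 14890 C
I = Q / t = 14890 / 36360 s = 0.410 A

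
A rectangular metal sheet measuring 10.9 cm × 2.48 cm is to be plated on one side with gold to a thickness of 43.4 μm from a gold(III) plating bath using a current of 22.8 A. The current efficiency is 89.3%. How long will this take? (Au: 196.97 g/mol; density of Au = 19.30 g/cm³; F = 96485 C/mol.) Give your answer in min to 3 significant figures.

Plated area = 10.9 × 2.48 = 27.03 cm²
Volume = 27.03 × 43.4×10⁻⁴ cm = 0.1173 cm³
m(Au) = 0.1173 × 19.30 = 2.264 g
n(Au) = 2.264 / 196.97 = 0.01149 mol; n(e⁻) = 3 × 0.01149 = 0.03447 mol
Q = 0.03447 × 96485 / 0.893 = 3724 C
t = 3724 / 22.8 = 163.3 s = 2.72 min

2.72 min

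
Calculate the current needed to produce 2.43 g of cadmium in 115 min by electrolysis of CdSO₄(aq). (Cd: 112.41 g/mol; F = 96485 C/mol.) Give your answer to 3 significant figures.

n(Cd) = 2.43 / 112.41 = 0.02162 mol
Cd²⁺ + 2e⁻ → Cd, so n(e⁻) = 2 × 0.02162 = 0.04324 mol
Q = 0.04324 × 96485 = 4172 C
I = Q / t = 4172 / 6900 s = 0.605 A

0.605 A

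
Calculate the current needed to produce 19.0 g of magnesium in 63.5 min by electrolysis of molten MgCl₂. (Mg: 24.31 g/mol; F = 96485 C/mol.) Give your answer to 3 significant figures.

n(Mg) = 19.0 / 24.31 = 0.7816 mol
Mg²⁺ + 2e⁻ → Mg, so n(e⁻) = 2 × 0.7816 = 1.563 mol
Q = 1.563 × 96485 = 1.508×10^5 C
I = Q / t = 1.508×10^5 / 3810 s = 39.6 A

39.6 A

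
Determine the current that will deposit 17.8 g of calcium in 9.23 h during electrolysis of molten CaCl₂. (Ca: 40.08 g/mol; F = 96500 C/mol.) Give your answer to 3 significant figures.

2.58 A

n(Ca) = 17.8 / 40.08 = 0.4441 mol
Ca²⁺ + 2e⁻ → Ca, so n(e⁻) = 2 × 0.4441 = 0.8882 mol
Q = 0.8882 × 96500 = 85710 C
I = Q / t = 85710 / 33228 s = 2.58 A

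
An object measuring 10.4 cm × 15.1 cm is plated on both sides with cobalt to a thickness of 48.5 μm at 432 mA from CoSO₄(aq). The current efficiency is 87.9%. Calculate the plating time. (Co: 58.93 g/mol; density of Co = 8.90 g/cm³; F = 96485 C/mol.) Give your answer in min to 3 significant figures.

Plated area = 2 × 10.4 × 15.1 = 314.1 cm²
Volume = 314.1 × 48.5×10⁻⁴ cm = 1.523 cm³
m(Co) = 1.523 × 8.90 = 13.55 g
n(Co) = 13.55 / 58.93 = 0.2299 mol; n(e⁻) = 2 × 0.2299 = 0.4598 mol
Q = 0.4598 × 96485 / 0.879 = 50470 C
t = 50470 / 0.432 = 1.168×10^5 s = 1950 min

1950 min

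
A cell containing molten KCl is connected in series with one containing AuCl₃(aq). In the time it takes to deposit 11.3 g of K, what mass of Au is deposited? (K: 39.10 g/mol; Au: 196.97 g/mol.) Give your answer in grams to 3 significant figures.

n(K) = 11.3 / 39.10 = 0.2890 mol
K⁺ + e⁻ → K, so n(e⁻) = 0.2890 mol
The cells are in series, so the same charge (and hence the same n(e⁻) = 0.2890 mol) passes through both.
Au³⁺ + 3e⁻ → Au, so n(Au) = 0.2890 / 3 = 0.09633 mol
m(Au) = 0.09633 × 196.97 = 19.0 g

19.0 g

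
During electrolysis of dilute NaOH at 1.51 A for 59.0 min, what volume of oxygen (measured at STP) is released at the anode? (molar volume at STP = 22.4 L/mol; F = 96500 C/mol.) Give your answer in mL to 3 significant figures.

Q = It = 1.51 × 3540 = 5345 C
Moles of electrons = 5345 / 96500 = 0.05539 mol
2H₂O → O₂ + 4H⁺ + 4e⁻, so n(O₂) = 0.05539 / 4 = 0.01385 mol
V = 0.01385 × 22.4 = 0.3102 L
= 310 mL

310 mL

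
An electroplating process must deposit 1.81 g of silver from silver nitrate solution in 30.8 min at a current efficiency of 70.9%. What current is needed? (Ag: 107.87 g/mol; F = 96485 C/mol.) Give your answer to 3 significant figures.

1.24 A

n(Ag) = 1.81 / 107.87 = 0.01678 mol
Ag⁺ + e⁻ → Ag, so n(e⁻) = 0.01678 mol
Q = 0.01678 × 96485 / 0.709 = 2284 C
I = Q / t = 2284 / 1848 s = 1.24 A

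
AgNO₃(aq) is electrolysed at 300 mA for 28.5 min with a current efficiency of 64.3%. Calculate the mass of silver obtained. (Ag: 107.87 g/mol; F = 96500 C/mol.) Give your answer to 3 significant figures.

0.369 g

Q = 0.300 × 1710 = 513.0 C
n(e⁻) = 513.0 / 96500 = 0.005316 mol
Ag⁺ + e⁻ → Ag, so theoretical m(Ag) = 0.005316 × 107.87 = 0.5734 g
Actual mass = 64.3% × 0.5734 = 0.369 g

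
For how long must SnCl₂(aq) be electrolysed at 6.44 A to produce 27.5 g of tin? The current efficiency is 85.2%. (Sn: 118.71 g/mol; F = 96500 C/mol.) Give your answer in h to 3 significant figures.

2.26 h

n(Sn) = 27.5 / 118.71 = 0.2317 mol
Sn²⁺ + 2e⁻ → Sn, so n(e⁻) = 2 × 0.2317 = 0.4634 mol
Q = 0.4634 × 96500 / 0.852 = 52490 C
t = Q / I = 52490 / 6.44 = 8151 s = 2.26 h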